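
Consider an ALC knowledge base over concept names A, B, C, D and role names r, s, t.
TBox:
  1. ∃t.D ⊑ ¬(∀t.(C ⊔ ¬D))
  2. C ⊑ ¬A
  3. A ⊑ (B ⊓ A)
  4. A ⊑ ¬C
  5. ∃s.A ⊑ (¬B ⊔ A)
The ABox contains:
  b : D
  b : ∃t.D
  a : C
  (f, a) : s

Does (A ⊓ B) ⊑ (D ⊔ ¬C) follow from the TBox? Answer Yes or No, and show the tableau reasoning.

1. (A ⊓ B) ⊑ (D ⊔ ¬C)  ⇔  ((A ⊓ B) ⊓ (¬D ⊓ C)) unsat w.r.t. T
   all branches close; clash {C, ¬C} at x₀
2. Hence (A ⊓ B) ⊑ (D ⊔ ¬C): entailed.

Yes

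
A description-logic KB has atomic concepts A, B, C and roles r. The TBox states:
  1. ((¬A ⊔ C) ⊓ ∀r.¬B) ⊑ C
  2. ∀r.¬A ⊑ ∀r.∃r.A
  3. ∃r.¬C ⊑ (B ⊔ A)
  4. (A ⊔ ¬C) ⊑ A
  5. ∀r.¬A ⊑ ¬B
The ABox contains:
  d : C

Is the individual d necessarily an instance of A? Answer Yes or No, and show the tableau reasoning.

1. d : A?  L(d) = {C} ∪ {¬A}
   open: L(d) ⊇ {C, ¬A, ∀r.C, ∃r.A} (+ ∃-successors) — d ∉ A possible
2. Hence d : A: not entailed.

No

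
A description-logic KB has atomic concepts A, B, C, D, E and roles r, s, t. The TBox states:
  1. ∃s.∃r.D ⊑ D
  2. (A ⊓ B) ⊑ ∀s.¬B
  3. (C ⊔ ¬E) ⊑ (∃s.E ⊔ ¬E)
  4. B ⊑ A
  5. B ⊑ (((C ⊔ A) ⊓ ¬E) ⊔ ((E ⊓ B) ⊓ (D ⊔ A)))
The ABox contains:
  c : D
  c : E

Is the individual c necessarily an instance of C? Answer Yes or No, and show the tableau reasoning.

1. c : C?  L(c) = {D, E} ∪ {¬C}
   open: L(c) ⊇ {D, E, ¬B, ¬C} — c ∉ C possible
2. Hence c : C: not entailed.

No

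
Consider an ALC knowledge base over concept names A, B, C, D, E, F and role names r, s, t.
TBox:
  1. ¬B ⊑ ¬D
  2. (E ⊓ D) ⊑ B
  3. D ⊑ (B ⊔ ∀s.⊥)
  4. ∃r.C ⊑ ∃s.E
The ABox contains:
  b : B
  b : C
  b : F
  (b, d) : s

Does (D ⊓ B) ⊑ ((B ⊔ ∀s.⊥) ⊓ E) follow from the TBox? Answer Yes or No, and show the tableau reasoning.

1. (D ⊓ B) ⊑ ((B ⊔ ∀s.⊥) ⊓ E)  ⇔  ((D ⊓ B) ⊓ ((¬B ⊓ ∃s.⊤) ⊔ ¬E)) unsat w.r.t. T
   apply at x₀: D⊑(B ⊔ ∀s.⊥)
   open: L(x₀) ⊇ {B, D, ¬E, ∀r.¬C}
2. Hence (D ⊓ B) ⊑ ((B ⊔ ∀s.⊥) ⊓ E): not entailed.

No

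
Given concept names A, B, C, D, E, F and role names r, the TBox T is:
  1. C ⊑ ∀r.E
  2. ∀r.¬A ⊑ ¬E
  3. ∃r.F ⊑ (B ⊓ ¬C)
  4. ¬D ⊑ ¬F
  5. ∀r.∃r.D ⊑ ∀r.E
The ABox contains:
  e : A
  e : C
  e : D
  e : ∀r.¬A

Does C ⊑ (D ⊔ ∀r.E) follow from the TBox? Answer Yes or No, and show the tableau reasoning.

1. C ⊑ (D ⊔ ∀r.E)  ⇔  (C ⊓ (¬D ⊓ ∃r.¬E)) unsat w.r.t. T
   all branches close; clash {C, ¬C} at x₀
2. Hence C ⊑ (D ⊔ ∀r.E): entailed.

Yes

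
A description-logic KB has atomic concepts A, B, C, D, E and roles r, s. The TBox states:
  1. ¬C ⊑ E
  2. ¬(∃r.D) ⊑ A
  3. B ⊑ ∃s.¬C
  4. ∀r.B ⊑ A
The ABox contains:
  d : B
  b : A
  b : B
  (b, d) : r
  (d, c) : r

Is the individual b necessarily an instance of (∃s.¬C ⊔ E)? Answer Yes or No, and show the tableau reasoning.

Yes

1. b : (∃s.¬C ⊔ E)?  L(b) = {A, B} ∪ {(∀s.C ⊓ ¬E)}
   clash {E, ¬E} at b — b ∈ (∃s.¬C ⊔ E)
2. Hence b : (∃s.¬C ⊔ E): entailed.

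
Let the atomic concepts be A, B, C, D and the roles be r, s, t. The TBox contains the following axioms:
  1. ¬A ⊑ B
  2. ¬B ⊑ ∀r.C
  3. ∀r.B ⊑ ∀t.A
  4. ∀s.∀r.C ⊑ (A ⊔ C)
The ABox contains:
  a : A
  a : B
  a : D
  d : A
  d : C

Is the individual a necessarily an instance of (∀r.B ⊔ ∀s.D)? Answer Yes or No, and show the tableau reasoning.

No

1. a : (∀r.B ⊔ ∀s.D)?  L(a) = {A, B, D} ∪ {(∃r.¬B ⊓ ∃s.¬D)}
   open: L(a) ⊇ {A, B, D, ∃r.¬B, ∃s.¬D, …} (+ ∃-successors) — a ∉ (∀r.B ⊔ ∀s.D) possible
2. Hence a : (∀r.B ⊔ ∀s.D): not entailed.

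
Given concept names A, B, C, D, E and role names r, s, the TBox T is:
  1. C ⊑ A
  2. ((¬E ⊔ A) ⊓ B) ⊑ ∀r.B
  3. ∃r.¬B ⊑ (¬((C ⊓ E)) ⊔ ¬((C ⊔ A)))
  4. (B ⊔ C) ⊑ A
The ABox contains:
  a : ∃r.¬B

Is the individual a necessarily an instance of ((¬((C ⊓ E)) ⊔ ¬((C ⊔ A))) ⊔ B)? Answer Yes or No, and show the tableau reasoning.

1. a : ((¬((C ⊓ E)) ⊔ ¬((C ⊔ A))) ⊔ B)?  L(a) = {∃r.¬B} ∪ {(((C ⊓ E) ⊓ (C ⊔ A)) ⊓ ¬B)}
   clash {B, ¬B} at an ∃-successor — a ∈ ((¬((C ⊓ E)) ⊔ ¬((C ⊔ A))) ⊔ B)
2. Hence a : ((¬((C ⊓ E)) ⊔ ¬((C ⊔ A))) ⊔ B): entailed.

Yes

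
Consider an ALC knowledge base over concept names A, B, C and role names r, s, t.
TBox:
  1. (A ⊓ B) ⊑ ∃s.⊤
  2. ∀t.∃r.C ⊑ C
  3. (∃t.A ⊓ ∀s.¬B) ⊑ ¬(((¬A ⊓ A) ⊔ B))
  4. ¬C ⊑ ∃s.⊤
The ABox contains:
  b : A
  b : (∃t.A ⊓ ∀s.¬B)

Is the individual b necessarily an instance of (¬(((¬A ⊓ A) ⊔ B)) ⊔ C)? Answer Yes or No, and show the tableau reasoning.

1. b : (¬(((¬A ⊓ A) ⊔ B)) ⊔ C)?  L(b) = {A, (∃t.A ⊓ ∀s.¬B)} ∪ {(((¬A ⊓ A) ⊔ B) ⊓ ¬C)}
   clash {B, ¬B} at b — b ∈ (¬(((¬A ⊓ A) ⊔ B)) ⊔ C)
2. Hence b : (¬(((¬A ⊓ A) ⊔ B)) ⊔ C): entailed.

Yes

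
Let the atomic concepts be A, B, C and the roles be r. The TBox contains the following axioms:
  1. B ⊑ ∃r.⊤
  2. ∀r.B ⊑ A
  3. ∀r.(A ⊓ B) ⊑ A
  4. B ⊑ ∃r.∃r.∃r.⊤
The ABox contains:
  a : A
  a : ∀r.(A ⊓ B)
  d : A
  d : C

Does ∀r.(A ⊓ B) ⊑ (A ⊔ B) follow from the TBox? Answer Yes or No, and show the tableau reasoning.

1. ∀r.(A ⊓ B) ⊑ (A ⊔ B)  ⇔  (∀r.(A ⊓ B) ⊓ (¬A ⊓ ¬B)) unsat w.r.t. T
   all branches close; clash {A, ¬A} at x₀
2. Hence ∀r.(A ⊓ B) ⊑ (A ⊔ B): entailed.

Yes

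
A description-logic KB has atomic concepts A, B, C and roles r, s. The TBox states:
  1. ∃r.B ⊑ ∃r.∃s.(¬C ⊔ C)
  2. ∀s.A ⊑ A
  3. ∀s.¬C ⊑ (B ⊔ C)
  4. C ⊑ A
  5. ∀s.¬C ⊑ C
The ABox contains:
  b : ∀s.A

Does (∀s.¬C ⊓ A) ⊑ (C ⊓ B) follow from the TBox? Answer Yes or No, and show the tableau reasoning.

1. (∀s.¬C ⊓ A) ⊑ (C ⊓ B)  ⇔  ((∀s.¬C ⊓ A) ⊓ (¬C ⊔ ¬B)) unsat w.r.t. T
   apply at x₀: ∀s.¬C⊑(B ⊔ C); ∀s.¬C⊑C
   open: L(x₀) ⊇ {A, C, ¬B, ∀r.¬B, ∀s.¬C}
2. Hence (∀s.¬C ⊓ A) ⊑ (C ⊓ B): not entailed.

No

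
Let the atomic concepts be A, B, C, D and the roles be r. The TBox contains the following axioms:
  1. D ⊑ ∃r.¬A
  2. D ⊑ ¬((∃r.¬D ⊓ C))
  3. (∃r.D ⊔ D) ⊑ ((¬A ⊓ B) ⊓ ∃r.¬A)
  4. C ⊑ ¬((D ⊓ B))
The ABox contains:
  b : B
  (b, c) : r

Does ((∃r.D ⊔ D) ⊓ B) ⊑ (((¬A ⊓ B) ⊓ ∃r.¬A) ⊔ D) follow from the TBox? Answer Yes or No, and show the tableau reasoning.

Yes

1. ((∃r.D ⊔ D) ⊓ B) ⊑ (((¬A ⊓ B) ⊓ ∃r.¬A) ⊔ D)  ⇔  (((∃r.D ⊔ D) ⊓ B) ⊓ (((A ⊔ ¬B) ⊔ ∀r.A) ⊓ ¬D)) unsat w.r.t. T
   all branches close; clash {D, ¬D} at x₀
2. Hence ((∃r.D ⊔ D) ⊓ B) ⊑ (((¬A ⊓ B) ⊓ ∃r.¬A) ⊔ D): entailed.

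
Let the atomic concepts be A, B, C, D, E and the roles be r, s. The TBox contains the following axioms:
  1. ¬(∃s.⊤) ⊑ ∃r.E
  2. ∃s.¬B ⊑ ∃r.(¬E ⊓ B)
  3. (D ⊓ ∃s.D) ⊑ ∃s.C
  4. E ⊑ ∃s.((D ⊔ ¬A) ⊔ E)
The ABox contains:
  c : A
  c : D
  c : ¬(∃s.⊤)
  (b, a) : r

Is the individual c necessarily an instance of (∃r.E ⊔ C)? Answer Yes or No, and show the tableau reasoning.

1. c : (∃r.E ⊔ C)?  L(c) = {A, D, ¬(∃s.⊤)} ∪ {(∀r.¬E ⊓ ¬C)}
   clash {E, ¬E} at an ∃-successor — c ∈ (∃r.E ⊔ C)
2. Hence c : (∃r.E ⊔ C): entailed.

Yes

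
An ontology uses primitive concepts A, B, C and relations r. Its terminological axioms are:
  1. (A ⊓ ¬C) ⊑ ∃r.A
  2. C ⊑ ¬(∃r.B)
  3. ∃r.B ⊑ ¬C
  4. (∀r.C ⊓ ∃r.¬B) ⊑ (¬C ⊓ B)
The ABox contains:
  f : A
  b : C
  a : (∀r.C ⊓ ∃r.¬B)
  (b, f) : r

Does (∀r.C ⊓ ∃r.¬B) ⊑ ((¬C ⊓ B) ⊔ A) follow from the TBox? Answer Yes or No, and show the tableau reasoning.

Yes

1. (∀r.C ⊓ ∃r.¬B) ⊑ ((¬C ⊓ B) ⊔ A)  ⇔  ((∀r.C ⊓ ∃r.¬B) ⊓ ((C ⊔ ¬B) ⊓ ¬A)) unsat w.r.t. T
   all branches close; clash {B, ¬B} at x₀
2. Hence (∀r.C ⊓ ∃r.¬B) ⊑ ((¬C ⊓ B) ⊔ A): entailed.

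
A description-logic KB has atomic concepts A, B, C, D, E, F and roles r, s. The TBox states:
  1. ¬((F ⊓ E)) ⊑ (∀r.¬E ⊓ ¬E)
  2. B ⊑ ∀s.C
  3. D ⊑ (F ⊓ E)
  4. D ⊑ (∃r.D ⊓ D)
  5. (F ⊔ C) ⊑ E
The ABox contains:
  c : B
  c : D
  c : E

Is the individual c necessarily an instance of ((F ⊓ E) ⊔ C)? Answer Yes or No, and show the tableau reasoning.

1. c : ((F ⊓ E) ⊔ C)?  L(c) = {B, D, E} ∪ {((¬F ⊔ ¬E) ⊓ ¬C)}
   clash {E, ¬E} at c — c ∈ ((F ⊓ E) ⊔ C)
2. Hence c : ((F ⊓ E) ⊔ C): entailed.

Yes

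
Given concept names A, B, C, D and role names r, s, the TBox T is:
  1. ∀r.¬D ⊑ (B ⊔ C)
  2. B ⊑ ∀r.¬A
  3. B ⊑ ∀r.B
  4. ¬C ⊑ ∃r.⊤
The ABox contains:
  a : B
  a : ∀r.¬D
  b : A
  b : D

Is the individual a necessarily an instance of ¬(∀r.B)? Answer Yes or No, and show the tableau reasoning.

No

1. a : ¬(∀r.B)?  L(a) = {B, ∀r.¬D} ∪ {∀r.B}
   apply at a: ∀r.¬D⊑(B ⊔ C); B⊑∀r.¬A
   open: L(a) ⊇ {B, C, ∀r.B, ∀r.¬A, ∀r.¬D} — a ∉ ¬(∀r.B) possible
2. Hence a : ¬(∀r.B): not entailed.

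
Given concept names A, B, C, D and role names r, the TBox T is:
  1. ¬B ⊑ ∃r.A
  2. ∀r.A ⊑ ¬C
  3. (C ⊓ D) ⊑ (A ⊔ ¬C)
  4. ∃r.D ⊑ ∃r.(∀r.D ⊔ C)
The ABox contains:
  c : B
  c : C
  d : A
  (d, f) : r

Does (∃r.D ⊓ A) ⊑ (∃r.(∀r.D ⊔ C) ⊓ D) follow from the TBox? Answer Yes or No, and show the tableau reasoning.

1. (∃r.D ⊓ A) ⊑ (∃r.(∀r.D ⊔ C) ⊓ D)  ⇔  ((∃r.D ⊓ A) ⊓ (∀r.(∃r.¬D ⊓ ¬C) ⊔ ¬D)) unsat w.r.t. T
   apply at x₀: ∃r.D⊑∃r.(∀r.D ⊔ C)
   open: L(x₀) ⊇ {A, B, ¬C, ¬D, ∃r.(∀r.D ⊔ C), …} (+ ∃-successors)
2. Hence (∃r.D ⊓ A) ⊑ (∃r.(∀r.D ⊔ C) ⊓ D): not entailed.

No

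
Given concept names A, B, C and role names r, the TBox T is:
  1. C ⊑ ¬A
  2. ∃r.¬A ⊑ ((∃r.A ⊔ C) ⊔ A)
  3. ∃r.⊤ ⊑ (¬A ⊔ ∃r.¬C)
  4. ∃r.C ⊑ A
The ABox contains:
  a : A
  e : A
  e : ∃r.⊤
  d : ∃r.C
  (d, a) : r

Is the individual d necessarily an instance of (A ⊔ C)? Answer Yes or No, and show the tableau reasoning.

1. d : (A ⊔ C)?  L(d) = {∃r.C} ∪ {(¬A ⊓ ¬C)}
   clash {A, ¬A} at d — d ∈ (A ⊔ C)
2. Hence d : (A ⊔ C): entailed.

Yes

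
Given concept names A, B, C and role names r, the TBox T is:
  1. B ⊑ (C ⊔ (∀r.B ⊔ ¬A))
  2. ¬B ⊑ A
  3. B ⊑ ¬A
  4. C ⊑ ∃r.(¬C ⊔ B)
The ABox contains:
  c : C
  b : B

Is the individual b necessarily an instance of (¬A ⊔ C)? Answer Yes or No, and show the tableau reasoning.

Yes

1. b : (¬A ⊔ C)?  L(b) = {B} ∪ {(A ⊓ ¬C)}
   clash {A, ¬A} at b — b ∈ (¬A ⊔ C)
2. Hence b : (¬A ⊔ C): entailed.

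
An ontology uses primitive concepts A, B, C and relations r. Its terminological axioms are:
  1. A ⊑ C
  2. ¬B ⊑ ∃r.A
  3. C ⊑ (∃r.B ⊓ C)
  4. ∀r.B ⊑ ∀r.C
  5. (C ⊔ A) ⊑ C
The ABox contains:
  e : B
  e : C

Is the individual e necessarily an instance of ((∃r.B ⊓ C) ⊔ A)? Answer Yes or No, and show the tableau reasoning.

Yes

1. e : ((∃r.B ⊓ C) ⊔ A)?  L(e) = {B, C} ∪ {((∀r.¬B ⊔ ¬C) ⊓ ¬A)}
   clash {C, ¬C} at e — e ∈ ((∃r.B ⊓ C) ⊔ A)
2. Hence e : ((∃r.B ⊓ C) ⊔ A): entailed.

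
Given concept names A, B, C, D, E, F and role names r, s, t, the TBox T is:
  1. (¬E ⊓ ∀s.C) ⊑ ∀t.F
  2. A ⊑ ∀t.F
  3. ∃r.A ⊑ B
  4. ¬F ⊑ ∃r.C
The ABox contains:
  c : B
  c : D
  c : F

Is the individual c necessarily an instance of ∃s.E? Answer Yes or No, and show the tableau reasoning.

1. c : ∃s.E?  L(c) = {B, D, F} ∪ {∀s.¬E}
   open: L(c) ⊇ {B, D, E, F, ¬A, …} — c ∉ ∃s.E possible
2. Hence c : ∃s.E: not entailed.

No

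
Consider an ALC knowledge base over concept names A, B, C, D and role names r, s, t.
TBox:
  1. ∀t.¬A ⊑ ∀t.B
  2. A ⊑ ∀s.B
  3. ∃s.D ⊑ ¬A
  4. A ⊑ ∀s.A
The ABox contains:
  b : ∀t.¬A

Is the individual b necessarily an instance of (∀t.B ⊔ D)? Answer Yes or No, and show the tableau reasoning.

1. b : (∀t.B ⊔ D)?  L(b) = {∀t.¬A} ∪ {(∃t.¬B ⊓ ¬D)}
   clash {B, ¬B} at an ∃-successor — b ∈ (∀t.B ⊔ D)
2. Hence b : (∀t.B ⊔ D): entailed.

Yes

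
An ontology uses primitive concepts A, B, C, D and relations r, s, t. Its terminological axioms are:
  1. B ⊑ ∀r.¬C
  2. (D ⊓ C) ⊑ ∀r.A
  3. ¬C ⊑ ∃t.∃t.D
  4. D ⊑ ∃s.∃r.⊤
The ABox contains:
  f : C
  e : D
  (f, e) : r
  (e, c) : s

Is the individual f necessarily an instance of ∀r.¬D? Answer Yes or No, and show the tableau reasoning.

1. f : ∀r.¬D?  L(f) = {C} ∪ {∃r.D}
   open: L(f) ⊇ {C, ¬B, ¬D, ∃r.D} (+ ∃-successors) — f ∉ ∀r.¬D possible
2. Hence f : ∀r.¬D: not entailed.

No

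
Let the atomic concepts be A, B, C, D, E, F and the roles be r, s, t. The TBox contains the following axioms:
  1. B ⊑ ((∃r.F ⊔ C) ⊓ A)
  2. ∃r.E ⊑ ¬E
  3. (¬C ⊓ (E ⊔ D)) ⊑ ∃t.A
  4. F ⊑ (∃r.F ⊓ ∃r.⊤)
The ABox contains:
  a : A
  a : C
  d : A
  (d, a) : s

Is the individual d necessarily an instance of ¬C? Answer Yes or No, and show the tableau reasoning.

No

1. d : ¬C?  L(d) = {A} ∪ {C}
   open: L(d) ⊇ {A, C, ¬B, ¬F, ∀r.¬E} — d ∉ ¬C possible
2. Hence d : ¬C: not entailed.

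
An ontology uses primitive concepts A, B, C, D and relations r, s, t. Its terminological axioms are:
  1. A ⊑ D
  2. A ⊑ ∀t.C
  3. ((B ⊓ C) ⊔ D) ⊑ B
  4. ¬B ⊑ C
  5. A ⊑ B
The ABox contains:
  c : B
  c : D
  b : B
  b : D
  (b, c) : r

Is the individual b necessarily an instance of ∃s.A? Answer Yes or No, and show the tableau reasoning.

1. b : ∃s.A?  L(b) = {B, D} ∪ {∀s.¬A}
   open: L(b) ⊇ {B, D, ¬A, ∀s.¬A} — b ∉ ∃s.A possible
2. Hence b : ∃s.A: not entailed.

No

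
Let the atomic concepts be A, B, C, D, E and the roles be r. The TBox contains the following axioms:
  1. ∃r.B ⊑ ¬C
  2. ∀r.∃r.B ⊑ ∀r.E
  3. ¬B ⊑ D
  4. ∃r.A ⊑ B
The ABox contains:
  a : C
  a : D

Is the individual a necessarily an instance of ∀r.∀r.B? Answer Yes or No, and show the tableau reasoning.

No

1. a : ∀r.∀r.B?  L(a) = {C, D} ∪ {∃r.∃r.¬B}
   open: L(a) ⊇ {C, D, ∀r.¬A, ∀r.¬B, ∃r.∀r.¬B, …} (+ ∃-successors) — a ∉ ∀r.∀r.B possible
2. Hence a : ∀r.∀r.B: not entailed.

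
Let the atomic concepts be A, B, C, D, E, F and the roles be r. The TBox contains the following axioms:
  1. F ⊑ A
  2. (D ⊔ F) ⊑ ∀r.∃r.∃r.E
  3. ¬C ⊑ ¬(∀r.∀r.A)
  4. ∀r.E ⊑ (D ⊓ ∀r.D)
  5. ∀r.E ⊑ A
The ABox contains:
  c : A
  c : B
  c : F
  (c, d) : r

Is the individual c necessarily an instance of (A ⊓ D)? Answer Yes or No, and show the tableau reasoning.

No

1. c : (A ⊓ D)?  L(c) = {A, B, F} ∪ {(¬A ⊔ ¬D)}
   open: L(c) ⊇ {A, B, C, F, ¬D, …} (+ ∃-successors) — c ∉ (A ⊓ D) possible
2. Hence c : (A ⊓ D): not entailed.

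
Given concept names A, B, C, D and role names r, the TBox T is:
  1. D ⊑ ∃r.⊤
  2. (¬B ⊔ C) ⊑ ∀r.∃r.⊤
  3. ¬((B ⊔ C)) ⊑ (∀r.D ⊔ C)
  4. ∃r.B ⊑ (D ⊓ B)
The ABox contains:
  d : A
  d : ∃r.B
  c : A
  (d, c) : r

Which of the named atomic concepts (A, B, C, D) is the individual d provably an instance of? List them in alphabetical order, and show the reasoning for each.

{A, B, D}

1. d : A?  L(d) = {A, ∃r.B} ∪ {¬A}
   clash {A, ¬A} at d — d ∈ A
2. d : B?  L(d) = {A, ∃r.B} ∪ {¬B}
   clash {B, ¬B} at d — d ∈ B
3. d : C?  L(d) = {A, ∃r.B} ∪ {¬C}
   apply at d: ∃r.B⊑(D ⊓ B)
   open: L(d) ⊇ {A, B, D, ¬C, ∃r.B, …} (+ ∃-successors) — d ∉ C possible
4. d : D?  L(d) = {A, ∃r.B} ∪ {¬D}
   clash {D, ¬D} at d — d ∈ D
5. Entailed for d: {A, B, D}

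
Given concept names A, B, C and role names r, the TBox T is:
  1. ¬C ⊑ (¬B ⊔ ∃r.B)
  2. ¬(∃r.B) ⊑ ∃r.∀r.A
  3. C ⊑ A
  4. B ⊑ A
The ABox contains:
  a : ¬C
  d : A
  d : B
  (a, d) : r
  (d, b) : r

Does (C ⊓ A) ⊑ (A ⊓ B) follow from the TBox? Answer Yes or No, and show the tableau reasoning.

1. (C ⊓ A) ⊑ (A ⊓ B)  ⇔  ((C ⊓ A) ⊓ (¬A ⊔ ¬B)) unsat w.r.t. T
   open: L(x₀) ⊇ {A, C, ¬B, ∃r.B} (+ ∃-successors)
2. Hence (C ⊓ A) ⊑ (A ⊓ B): not entailed.

No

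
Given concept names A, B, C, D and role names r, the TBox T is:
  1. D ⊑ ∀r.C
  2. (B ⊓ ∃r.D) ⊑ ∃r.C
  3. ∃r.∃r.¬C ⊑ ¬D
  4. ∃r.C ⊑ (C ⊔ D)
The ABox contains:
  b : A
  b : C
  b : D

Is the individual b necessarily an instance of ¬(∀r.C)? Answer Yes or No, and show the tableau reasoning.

No

1. b : ¬(∀r.C)?  L(b) = {A, C, D} ∪ {∀r.C}
   open: L(b) ⊇ {A, C, D, ¬B, ∀r.C, …} — b ∉ ¬(∀r.C) possible
2. Hence b : ¬(∀r.C): not entailed.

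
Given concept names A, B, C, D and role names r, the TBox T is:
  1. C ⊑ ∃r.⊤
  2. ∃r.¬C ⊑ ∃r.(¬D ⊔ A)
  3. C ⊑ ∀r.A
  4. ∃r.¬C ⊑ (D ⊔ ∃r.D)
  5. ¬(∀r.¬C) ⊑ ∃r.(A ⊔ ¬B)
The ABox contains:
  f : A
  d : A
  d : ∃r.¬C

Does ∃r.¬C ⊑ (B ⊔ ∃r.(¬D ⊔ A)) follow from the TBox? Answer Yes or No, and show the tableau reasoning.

Yes

1. ∃r.¬C ⊑ (B ⊔ ∃r.(¬D ⊔ A))  ⇔  (∃r.¬C ⊓ (¬B ⊓ ∀r.(D ⊓ ¬A))) unsat w.r.t. T
   all branches close; clash {A, ¬A} at an ∃-successor
2. Hence ∃r.¬C ⊑ (B ⊔ ∃r.(¬D ⊔ A)): entailed.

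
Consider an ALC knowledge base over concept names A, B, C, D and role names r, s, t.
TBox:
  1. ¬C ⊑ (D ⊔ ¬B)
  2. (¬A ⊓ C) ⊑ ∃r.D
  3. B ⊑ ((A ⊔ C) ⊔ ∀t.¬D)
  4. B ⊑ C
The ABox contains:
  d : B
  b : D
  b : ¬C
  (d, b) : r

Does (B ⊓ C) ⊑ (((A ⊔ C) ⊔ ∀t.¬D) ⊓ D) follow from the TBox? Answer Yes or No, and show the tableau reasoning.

1. (B ⊓ C) ⊑ (((A ⊔ C) ⊔ ∀t.¬D) ⊓ D)  ⇔  ((B ⊓ C) ⊓ (((¬A ⊓ ¬C) ⊓ ∃t.D) ⊔ ¬D)) unsat w.r.t. T
   apply at x₀: B⊑((A ⊔ C) ⊔ ∀t.¬D)
   open: L(x₀) ⊇ {A, B, C, ¬D}
2. Hence (B ⊓ C) ⊑ (((A ⊔ C) ⊔ ∀t.¬D) ⊓ D): not entailed.

No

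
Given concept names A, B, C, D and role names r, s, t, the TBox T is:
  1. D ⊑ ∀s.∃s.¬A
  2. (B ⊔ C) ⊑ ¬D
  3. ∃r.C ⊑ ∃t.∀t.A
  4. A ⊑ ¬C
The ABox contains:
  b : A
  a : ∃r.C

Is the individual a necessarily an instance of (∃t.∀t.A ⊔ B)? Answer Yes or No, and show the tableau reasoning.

1. a : (∃t.∀t.A ⊔ B)?  L(a) = {∃r.C} ∪ {(∀t.∃t.¬A ⊓ ¬B)}
   clash {A, ¬A} at an ∃-successor — a ∈ (∃t.∀t.A ⊔ B)
2. Hence a : (∃t.∀t.A ⊔ B): entailed.

Yes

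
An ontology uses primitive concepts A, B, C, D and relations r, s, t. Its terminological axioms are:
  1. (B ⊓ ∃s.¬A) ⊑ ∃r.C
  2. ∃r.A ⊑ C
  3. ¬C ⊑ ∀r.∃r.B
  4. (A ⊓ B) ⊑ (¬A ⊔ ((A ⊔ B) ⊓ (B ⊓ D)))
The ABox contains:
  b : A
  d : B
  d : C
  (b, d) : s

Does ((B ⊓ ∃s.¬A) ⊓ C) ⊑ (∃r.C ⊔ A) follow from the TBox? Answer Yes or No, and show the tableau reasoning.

1. ((B ⊓ ∃s.¬A) ⊓ C) ⊑ (∃r.C ⊔ A)  ⇔  (((B ⊓ ∃s.¬A) ⊓ C) ⊓ (∀r.¬C ⊓ ¬A)) unsat w.r.t. T
   all branches close; clash {C, ¬C} at an ∃-successor
2. Hence ((B ⊓ ∃s.¬A) ⊓ C) ⊑ (∃r.C ⊔ A): entailed.

Yes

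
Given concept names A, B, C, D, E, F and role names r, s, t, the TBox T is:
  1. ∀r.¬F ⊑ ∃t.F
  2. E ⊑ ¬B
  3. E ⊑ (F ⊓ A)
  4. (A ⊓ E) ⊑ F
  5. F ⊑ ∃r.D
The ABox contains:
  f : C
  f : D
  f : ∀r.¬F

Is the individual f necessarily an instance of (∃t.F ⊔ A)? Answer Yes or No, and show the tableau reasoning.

1. f : (∃t.F ⊔ A)?  L(f) = {C, D, ∀r.¬F} ∪ {(∀t.¬F ⊓ ¬A)}
   clash {A, ¬A} at f — f ∈ (∃t.F ⊔ A)
2. Hence f : (∃t.F ⊔ A): entailed.

Yes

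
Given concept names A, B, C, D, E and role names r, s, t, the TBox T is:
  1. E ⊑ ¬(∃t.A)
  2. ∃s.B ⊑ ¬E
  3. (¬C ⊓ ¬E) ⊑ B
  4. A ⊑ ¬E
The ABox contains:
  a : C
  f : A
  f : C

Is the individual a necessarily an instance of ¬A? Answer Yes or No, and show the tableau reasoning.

1. a : ¬A?  L(a) = {C} ∪ {A}
   apply at a: A⊑¬E
   open: L(a) ⊇ {A, C, ¬E} — a ∉ ¬A possible
2. Hence a : ¬A: not entailed.

No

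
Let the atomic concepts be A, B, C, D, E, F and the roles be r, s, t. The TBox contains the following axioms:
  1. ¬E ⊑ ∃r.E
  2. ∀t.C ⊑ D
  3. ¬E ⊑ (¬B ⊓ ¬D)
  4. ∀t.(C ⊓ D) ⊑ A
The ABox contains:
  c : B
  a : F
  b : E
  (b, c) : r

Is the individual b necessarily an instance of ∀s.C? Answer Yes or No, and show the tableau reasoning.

1. b : ∀s.C?  L(b) = {E} ∪ {∃s.¬C}
   open: L(b) ⊇ {E, ∃s.¬C, ∃t.(¬C ⊔ ¬D), ∃t.¬C} (+ ∃-successors) — b ∉ ∀s.C possible
2. Hence b : ∀s.C: not entailed.

No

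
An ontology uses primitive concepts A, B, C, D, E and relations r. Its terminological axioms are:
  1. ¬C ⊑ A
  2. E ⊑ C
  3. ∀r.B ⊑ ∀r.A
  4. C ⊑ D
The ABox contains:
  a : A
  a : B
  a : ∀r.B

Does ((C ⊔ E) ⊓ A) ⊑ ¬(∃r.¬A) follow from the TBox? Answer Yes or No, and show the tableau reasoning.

1. ((C ⊔ E) ⊓ A) ⊑ ¬(∃r.¬A)  ⇔  (((C ⊔ E) ⊓ A) ⊓ ∃r.¬A) unsat w.r.t. T
   open: L(x₀) ⊇ {A, C, D, ∃r.¬A, ∃r.¬B} (+ ∃-successors)
2. Hence ((C ⊔ E) ⊓ A) ⊑ ¬(∃r.¬A): not entailed.

No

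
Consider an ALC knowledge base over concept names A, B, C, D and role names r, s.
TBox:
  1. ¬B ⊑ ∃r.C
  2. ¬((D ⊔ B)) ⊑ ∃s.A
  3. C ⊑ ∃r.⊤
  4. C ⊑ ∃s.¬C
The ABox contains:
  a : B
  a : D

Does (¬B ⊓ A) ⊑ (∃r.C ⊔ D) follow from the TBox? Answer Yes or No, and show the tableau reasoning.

Yes

1. (¬B ⊓ A) ⊑ (∃r.C ⊔ D)  ⇔  ((¬B ⊓ A) ⊓ (∀r.¬C ⊓ ¬D)) unsat w.r.t. T
   all branches close; clash {C, ¬C} at an ∃-successor
2. Hence (¬B ⊓ A) ⊑ (∃r.C ⊔ D): entailed.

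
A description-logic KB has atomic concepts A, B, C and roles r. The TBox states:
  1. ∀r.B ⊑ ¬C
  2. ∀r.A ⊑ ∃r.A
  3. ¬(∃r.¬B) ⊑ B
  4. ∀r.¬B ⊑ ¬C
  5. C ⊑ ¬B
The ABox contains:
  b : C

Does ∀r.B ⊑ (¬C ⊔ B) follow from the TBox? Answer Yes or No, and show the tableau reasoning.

1. ∀r.B ⊑ (¬C ⊔ B)  ⇔  (∀r.B ⊓ (C ⊓ ¬B)) unsat w.r.t. T
   all branches close; clash {C, ¬C} at x₀
2. Hence ∀r.B ⊑ (¬C ⊔ B): entailed.

Yes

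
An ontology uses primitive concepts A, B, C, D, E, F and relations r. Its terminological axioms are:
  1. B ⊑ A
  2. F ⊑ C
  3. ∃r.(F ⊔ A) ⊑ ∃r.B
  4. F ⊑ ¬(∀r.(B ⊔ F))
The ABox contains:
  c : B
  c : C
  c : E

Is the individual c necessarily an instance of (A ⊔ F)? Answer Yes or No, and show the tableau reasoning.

1. c : (A ⊔ F)?  L(c) = {B, C, E} ∪ {(¬A ⊓ ¬F)}
   clash {A, ¬A} at c — c ∈ (A ⊔ F)
2. Hence c : (A ⊔ F): entailed.

Yes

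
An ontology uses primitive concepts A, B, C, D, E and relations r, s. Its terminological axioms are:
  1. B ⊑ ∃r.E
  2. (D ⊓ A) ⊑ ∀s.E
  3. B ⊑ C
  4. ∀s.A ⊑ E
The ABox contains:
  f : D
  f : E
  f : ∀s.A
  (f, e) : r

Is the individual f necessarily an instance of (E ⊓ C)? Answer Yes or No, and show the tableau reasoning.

1. f : (E ⊓ C)?  L(f) = {D, E, ∀s.A} ∪ {(¬E ⊔ ¬C)}
   open: L(f) ⊇ {D, E, ¬A, ¬B, ¬C, …} — f ∉ (E ⊓ C) possible
2. Hence f : (E ⊓ C): not entailed.

No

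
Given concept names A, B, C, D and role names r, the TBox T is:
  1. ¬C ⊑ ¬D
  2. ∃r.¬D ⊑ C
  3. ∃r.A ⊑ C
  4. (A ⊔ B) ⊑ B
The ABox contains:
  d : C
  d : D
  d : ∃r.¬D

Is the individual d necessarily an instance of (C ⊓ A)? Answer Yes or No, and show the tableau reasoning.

1. d : (C ⊓ A)?  L(d) = {C, D, ∃r.¬D} ∪ {(¬C ⊔ ¬A)}
   open: L(d) ⊇ {C, D, ¬A, ¬B, ∃r.¬D} (+ ∃-successors) — d ∉ (C ⊓ A) possible
2. Hence d : (C ⊓ A): not entailed.

No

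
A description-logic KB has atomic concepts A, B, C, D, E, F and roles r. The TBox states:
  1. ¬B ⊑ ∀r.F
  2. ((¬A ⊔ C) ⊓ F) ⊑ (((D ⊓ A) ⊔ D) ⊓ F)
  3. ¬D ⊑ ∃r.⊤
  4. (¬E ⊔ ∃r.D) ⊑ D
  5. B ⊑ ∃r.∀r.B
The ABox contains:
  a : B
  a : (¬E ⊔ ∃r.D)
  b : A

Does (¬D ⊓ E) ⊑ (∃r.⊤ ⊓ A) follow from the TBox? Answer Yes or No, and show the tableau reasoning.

No

1. (¬D ⊓ E) ⊑ (∃r.⊤ ⊓ A)  ⇔  ((¬D ⊓ E) ⊓ (∀r.⊥ ⊔ ¬A)) unsat w.r.t. T
   apply at x₀: ¬D⊑∃r.⊤
   open: L(x₀) ⊇ {B, E, ¬A, ¬D, ¬F, …} (+ ∃-successors)
2. Hence (¬D ⊓ E) ⊑ (∃r.⊤ ⊓ A): not entailed.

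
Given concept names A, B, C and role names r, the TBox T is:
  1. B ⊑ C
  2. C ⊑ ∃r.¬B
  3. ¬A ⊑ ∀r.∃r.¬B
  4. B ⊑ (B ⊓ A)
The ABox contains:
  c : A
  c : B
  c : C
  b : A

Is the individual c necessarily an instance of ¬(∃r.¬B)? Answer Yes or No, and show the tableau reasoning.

1. c : ¬(∃r.¬B)?  L(c) = {A, B, C} ∪ {∃r.¬B}
   apply at c: B⊑(B ⊓ A)
   open: L(c) ⊇ {A, B, C, ∃r.¬B} (+ ∃-successors) — c ∉ ¬(∃r.¬B) possible
2. Hence c : ¬(∃r.¬B): not entailed.

No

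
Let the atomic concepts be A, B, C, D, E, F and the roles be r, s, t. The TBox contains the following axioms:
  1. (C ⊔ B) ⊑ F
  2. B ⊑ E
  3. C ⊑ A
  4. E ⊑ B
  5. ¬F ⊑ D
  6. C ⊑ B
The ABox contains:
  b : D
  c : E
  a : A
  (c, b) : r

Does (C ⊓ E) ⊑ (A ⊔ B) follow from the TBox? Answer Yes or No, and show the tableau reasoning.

Yes

1. (C ⊓ E) ⊑ (A ⊔ B)  ⇔  ((C ⊓ E) ⊓ (¬A ⊓ ¬B)) unsat w.r.t. T
   all branches close; clash {A, ¬A} at x₀
2. Hence (C ⊓ E) ⊑ (A ⊔ B): entailed.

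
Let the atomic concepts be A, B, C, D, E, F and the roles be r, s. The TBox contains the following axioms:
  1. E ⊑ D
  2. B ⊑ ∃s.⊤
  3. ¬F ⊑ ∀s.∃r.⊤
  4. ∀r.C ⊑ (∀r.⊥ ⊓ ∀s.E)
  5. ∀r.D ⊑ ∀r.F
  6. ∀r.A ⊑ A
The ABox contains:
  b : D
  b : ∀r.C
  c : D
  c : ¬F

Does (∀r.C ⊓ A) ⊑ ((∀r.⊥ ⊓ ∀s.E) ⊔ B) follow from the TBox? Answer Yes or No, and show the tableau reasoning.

1. (∀r.C ⊓ A) ⊑ ((∀r.⊥ ⊓ ∀s.E) ⊔ B)  ⇔  ((∀r.C ⊓ A) ⊓ ((∃r.⊤ ⊔ ∃s.¬E) ⊓ ¬B)) unsat w.r.t. T
   all branches close; clash {E, ¬E} at an ∃-successor
2. Hence (∀r.C ⊓ A) ⊑ ((∀r.⊥ ⊓ ∀s.E) ⊔ B): entailed.

Yes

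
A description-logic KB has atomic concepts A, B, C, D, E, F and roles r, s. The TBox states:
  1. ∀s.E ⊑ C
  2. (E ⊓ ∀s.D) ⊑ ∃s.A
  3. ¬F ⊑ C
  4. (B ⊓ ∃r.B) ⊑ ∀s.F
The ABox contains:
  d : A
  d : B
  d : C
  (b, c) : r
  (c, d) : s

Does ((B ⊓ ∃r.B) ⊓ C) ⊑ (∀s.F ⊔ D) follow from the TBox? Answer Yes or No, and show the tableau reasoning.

1. ((B ⊓ ∃r.B) ⊓ C) ⊑ (∀s.F ⊔ D)  ⇔  (((B ⊓ ∃r.B) ⊓ C) ⊓ (∃s.¬F ⊓ ¬D)) unsat w.r.t. T
   all branches close; clash {F, ¬F} at an ∃-successor
2. Hence ((B ⊓ ∃r.B) ⊓ C) ⊑ (∀s.F ⊔ D): entailed.

Yes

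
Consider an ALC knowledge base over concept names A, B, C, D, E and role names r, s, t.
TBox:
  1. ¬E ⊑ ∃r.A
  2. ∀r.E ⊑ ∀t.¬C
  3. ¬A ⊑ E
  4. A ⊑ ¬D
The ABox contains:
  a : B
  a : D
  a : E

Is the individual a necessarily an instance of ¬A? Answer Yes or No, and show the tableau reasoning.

1. a : ¬A?  L(a) = {B, D, E} ∪ {A}
   clash {D, ¬D} at a — a ∈ ¬A
2. Hence a : ¬A: entailed.

Yes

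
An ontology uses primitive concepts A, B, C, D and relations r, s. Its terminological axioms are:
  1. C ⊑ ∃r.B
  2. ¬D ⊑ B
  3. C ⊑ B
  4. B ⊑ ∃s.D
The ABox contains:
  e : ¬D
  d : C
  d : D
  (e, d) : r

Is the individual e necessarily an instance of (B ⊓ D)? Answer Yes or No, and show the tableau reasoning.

No

1. e : (B ⊓ D)?  L(e) = {¬D} ∪ {(¬B ⊔ ¬D)}
   apply at e: ¬D⊑B
   open: L(e) ⊇ {B, ¬C, ¬D, ∃s.D} (+ ∃-successors) — e ∉ (B ⊓ D) possible
2. Hence e : (B ⊓ D): not entailed.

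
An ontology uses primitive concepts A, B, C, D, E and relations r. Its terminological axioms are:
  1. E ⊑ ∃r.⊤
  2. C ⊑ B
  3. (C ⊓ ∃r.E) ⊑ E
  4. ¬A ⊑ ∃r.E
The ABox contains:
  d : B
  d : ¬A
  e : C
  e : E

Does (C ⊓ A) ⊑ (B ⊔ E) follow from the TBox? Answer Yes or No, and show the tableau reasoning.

Yes

1. (C ⊓ A) ⊑ (B ⊔ E)  ⇔  ((C ⊓ A) ⊓ (¬B ⊓ ¬E)) unsat w.r.t. T
   all branches close; clash {B, ¬B} at x₀
2. Hence (C ⊓ A) ⊑ (B ⊔ E): entailed.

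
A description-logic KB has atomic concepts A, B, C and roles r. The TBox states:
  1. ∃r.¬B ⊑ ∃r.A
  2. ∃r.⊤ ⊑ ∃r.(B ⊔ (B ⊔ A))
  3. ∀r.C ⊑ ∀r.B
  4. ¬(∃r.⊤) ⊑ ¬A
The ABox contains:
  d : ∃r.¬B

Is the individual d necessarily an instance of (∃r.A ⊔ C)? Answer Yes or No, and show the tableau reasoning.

Yes

1. d : (∃r.A ⊔ C)?  L(d) = {∃r.¬B} ∪ {(∀r.¬A ⊓ ¬C)}
   clash {A, ¬A} at an ∃-successor — d ∈ (∃r.A ⊔ C)
2. Hence d : (∃r.A ⊔ C): entailed.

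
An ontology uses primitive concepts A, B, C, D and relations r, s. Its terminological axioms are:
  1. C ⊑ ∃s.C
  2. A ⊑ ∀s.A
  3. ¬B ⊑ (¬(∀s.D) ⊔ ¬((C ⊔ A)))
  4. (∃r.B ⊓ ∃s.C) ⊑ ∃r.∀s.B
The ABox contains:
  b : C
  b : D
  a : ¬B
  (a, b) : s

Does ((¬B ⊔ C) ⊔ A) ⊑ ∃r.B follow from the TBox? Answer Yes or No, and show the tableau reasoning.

1. ((¬B ⊔ C) ⊔ A) ⊑ ∃r.B  ⇔  (((¬B ⊔ C) ⊔ A) ⊓ ∀r.¬B) unsat w.r.t. T
   open: L(x₀) ⊇ {¬A, ¬B, ¬C, ∀r.¬B, ∃s.¬D} (+ ∃-successors)
2. Hence ((¬B ⊔ C) ⊔ A) ⊑ ∃r.B: not entailed.

No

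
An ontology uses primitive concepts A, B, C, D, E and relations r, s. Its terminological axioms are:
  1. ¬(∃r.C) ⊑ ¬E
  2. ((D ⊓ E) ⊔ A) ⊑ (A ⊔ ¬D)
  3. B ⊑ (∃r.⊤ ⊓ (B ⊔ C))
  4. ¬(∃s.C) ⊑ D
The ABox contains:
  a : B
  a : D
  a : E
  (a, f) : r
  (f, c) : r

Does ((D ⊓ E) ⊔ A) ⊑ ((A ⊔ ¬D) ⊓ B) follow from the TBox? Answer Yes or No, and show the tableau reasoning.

1. ((D ⊓ E) ⊔ A) ⊑ ((A ⊔ ¬D) ⊓ B)  ⇔  (((D ⊓ E) ⊔ A) ⊓ ((¬A ⊓ D) ⊔ ¬B)) unsat w.r.t. T
   apply at x₀: ((D ⊓ E) ⊔ A)⊑(A ⊔ ¬D)
   open: L(x₀) ⊇ {A, D, E, ¬B, ∃r.C} (+ ∃-successors)
2. Hence ((D ⊓ E) ⊔ A) ⊑ ((A ⊔ ¬D) ⊓ B): not entailed.

No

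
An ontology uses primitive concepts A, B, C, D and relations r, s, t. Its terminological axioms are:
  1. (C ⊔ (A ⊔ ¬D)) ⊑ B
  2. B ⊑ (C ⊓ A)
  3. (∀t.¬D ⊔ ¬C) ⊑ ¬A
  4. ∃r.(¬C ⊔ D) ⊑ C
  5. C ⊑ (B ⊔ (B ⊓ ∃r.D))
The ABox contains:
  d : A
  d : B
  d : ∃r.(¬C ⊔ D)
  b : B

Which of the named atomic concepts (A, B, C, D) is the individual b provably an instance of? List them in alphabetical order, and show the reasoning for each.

{A, B, C}

1. b : A?  L(b) = {B} ∪ {¬A}
   clash {A, ¬A} at b — b ∈ A
2. b : B?  L(b) = {B} ∪ {¬B}
   clash {B, ¬B} at b — b ∈ B
3. b : C?  L(b) = {B} ∪ {¬C}
   clash {C, ¬C} at b — b ∈ C
4. b : D?  L(b) = {B} ∪ {¬D}
   apply at b: B⊑(C ⊓ A)
   open: L(b) ⊇ {A, B, C, ¬D, ∃t.D} (+ ∃-successors) — b ∉ D possible
5. Entailed for b: {A, B, C}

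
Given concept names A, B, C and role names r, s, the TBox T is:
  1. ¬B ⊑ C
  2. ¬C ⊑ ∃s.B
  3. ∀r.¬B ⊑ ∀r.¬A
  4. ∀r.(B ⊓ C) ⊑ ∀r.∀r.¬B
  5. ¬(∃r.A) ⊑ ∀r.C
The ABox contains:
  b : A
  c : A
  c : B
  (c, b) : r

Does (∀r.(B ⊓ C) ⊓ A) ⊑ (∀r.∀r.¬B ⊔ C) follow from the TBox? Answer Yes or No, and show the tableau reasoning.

1. (∀r.(B ⊓ C) ⊓ A) ⊑ (∀r.∀r.¬B ⊔ C)  ⇔  ((∀r.(B ⊓ C) ⊓ A) ⊓ (∃r.∃r.B ⊓ ¬C)) unsat w.r.t. T
   all branches close; clash {C, ¬C} at x₀
2. Hence (∀r.(B ⊓ C) ⊓ A) ⊑ (∀r.∀r.¬B ⊔ C): entailed.

Yes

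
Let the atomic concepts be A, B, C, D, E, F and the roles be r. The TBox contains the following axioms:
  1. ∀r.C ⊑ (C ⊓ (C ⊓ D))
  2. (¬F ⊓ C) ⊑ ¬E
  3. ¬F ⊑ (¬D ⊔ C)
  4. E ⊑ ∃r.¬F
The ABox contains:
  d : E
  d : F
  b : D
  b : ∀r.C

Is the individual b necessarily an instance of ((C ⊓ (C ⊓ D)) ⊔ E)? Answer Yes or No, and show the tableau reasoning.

1. b : ((C ⊓ (C ⊓ D)) ⊔ E)?  L(b) = {D, ∀r.C} ∪ {((¬C ⊔ (¬C ⊔ ¬D)) ⊓ ¬E)}
   clash {D, ¬D} at b — b ∈ ((C ⊓ (C ⊓ D)) ⊔ E)
2. Hence b : ((C ⊓ (C ⊓ D)) ⊔ E): entailed.

Yes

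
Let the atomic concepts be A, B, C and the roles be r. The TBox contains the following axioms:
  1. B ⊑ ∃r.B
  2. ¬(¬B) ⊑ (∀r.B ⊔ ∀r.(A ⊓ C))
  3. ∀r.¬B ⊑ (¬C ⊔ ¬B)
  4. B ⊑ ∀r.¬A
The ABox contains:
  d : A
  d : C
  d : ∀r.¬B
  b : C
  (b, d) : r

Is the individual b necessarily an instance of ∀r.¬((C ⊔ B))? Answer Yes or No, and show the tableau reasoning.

No

1. b : ∀r.¬((C ⊔ B))?  L(b) = {C} ∪ {∃r.(C ⊔ B)}
   open: L(b) ⊇ {C, ¬B, ∃r.(C ⊔ B), ∃r.B} (+ ∃-successors) — b ∉ ∀r.¬((C ⊔ B)) possible
2. Hence b : ∀r.¬((C ⊔ B)): not entailed.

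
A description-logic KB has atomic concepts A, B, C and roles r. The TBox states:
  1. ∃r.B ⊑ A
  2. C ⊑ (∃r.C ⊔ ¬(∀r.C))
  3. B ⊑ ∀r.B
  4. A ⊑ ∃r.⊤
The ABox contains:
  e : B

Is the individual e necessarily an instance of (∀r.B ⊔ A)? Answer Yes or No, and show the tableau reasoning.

Yes

1. e : (∀r.B ⊔ A)?  L(e) = {B} ∪ {(∃r.¬B ⊓ ¬A)}
   clash {A, ¬A} at e — e ∈ (∀r.B ⊔ A)
2. Hence e : (∀r.B ⊔ A): entailed.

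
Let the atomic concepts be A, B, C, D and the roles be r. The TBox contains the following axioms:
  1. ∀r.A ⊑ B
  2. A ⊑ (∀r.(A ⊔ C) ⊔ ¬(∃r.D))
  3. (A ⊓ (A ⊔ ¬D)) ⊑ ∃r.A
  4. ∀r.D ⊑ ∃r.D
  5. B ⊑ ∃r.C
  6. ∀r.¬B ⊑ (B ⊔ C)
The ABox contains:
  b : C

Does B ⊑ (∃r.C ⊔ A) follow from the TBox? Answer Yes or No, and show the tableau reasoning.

1. B ⊑ (∃r.C ⊔ A)  ⇔  (B ⊓ (∀r.¬C ⊓ ¬A)) unsat w.r.t. T
   all branches close; clash {C, ¬C} at an ∃-successor
2. Hence B ⊑ (∃r.C ⊔ A): entailed.

Yes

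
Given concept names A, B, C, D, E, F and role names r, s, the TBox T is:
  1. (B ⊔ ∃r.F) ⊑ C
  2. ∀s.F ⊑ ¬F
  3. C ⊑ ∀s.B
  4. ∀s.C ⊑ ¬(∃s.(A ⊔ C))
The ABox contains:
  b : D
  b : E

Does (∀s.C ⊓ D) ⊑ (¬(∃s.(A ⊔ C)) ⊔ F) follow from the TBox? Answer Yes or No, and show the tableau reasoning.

Yes

1. (∀s.C ⊓ D) ⊑ (¬(∃s.(A ⊔ C)) ⊔ F)  ⇔  ((∀s.C ⊓ D) ⊓ (∃s.(A ⊔ C) ⊓ ¬F)) unsat w.r.t. T
   all branches close; clash {C, ¬C} at an ∃-successor
2. Hence (∀s.C ⊓ D) ⊑ (¬(∃s.(A ⊔ C)) ⊔ F): entailed.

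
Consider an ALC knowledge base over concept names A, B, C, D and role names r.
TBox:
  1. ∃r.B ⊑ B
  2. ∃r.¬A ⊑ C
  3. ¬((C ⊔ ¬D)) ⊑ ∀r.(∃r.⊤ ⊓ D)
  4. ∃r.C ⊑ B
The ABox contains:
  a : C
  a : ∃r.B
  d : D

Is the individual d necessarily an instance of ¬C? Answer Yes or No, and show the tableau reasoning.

No

1. d : ¬C?  L(d) = {D} ∪ {C}
   open: L(d) ⊇ {C, D, ∀r.¬B, ∀r.¬C} — d ∉ ¬C possible
2. Hence d : ¬C: not entailed.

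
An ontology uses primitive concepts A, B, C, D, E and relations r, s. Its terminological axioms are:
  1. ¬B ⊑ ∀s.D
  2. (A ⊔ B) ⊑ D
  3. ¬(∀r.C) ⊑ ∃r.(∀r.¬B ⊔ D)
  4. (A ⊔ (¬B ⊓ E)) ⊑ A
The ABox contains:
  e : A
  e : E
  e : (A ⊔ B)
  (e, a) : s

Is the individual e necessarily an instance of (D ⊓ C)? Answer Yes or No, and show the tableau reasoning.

1. e : (D ⊓ C)?  L(e) = {A, E, (A ⊔ B)} ∪ {(¬D ⊔ ¬C)}
   apply at e: (A ⊔ B)⊑D
   open: L(e) ⊇ {A, B, D, E, ¬C, …} — e ∉ (D ⊓ C) possible
2. Hence e : (D ⊓ C): not entailed.

No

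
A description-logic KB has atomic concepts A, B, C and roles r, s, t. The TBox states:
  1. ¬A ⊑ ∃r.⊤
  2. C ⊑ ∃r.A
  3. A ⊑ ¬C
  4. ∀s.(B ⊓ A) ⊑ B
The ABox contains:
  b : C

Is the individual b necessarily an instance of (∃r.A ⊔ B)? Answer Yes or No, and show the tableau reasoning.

Yes

1. b : (∃r.A ⊔ B)?  L(b) = {C} ∪ {(∀r.¬A ⊓ ¬B)}
   clash {C, ¬C} at b — b ∈ (∃r.A ⊔ B)
2. Hence b : (∃r.A ⊔ B): entailed.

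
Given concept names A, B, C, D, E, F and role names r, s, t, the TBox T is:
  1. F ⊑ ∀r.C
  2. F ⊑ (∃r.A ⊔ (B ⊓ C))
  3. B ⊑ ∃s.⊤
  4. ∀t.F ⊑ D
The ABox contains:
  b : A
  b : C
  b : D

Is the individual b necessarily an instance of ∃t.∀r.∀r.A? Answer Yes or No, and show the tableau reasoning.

No

1. b : ∃t.∀r.∀r.A?  L(b) = {A, C, D} ∪ {∀t.∃r.∃r.¬A}
   open: L(b) ⊇ {A, C, D, ¬B, ¬F, …} — b ∉ ∃t.∀r.∀r.A possible
2. Hence b : ∃t.∀r.∀r.A: not entailed.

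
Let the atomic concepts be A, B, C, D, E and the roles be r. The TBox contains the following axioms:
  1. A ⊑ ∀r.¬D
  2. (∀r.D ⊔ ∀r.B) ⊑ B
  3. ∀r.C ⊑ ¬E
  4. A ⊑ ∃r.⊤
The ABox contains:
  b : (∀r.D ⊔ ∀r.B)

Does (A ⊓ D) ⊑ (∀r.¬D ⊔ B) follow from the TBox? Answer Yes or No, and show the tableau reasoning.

Yes

1. (A ⊓ D) ⊑ (∀r.¬D ⊔ B)  ⇔  ((A ⊓ D) ⊓ (∃r.D ⊓ ¬B)) unsat w.r.t. T
   all branches close; clash {B, ¬B} at x₀
2. Hence (A ⊓ D) ⊑ (∀r.¬D ⊔ B): entailed.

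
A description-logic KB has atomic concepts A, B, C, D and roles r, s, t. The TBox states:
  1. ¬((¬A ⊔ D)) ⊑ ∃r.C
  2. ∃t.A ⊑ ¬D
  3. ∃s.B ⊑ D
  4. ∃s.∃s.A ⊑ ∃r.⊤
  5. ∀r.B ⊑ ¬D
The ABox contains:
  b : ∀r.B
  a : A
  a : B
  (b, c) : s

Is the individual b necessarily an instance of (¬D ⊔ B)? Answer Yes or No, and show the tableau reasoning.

Yes

1. b : (¬D ⊔ B)?  L(b) = {∀r.B} ∪ {(D ⊓ ¬B)}
   clash {D, ¬D} at b — b ∈ (¬D ⊔ B)
2. Hence b : (¬D ⊔ B): entailed.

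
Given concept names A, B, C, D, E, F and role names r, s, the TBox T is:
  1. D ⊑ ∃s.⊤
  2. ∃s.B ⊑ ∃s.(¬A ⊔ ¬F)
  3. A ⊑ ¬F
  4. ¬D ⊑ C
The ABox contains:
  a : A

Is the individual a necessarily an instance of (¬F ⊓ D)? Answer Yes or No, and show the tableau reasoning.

1. a : (¬F ⊓ D)?  L(a) = {A} ∪ {(F ⊔ ¬D)}
   apply at a: A⊑¬F
   open: L(a) ⊇ {A, C, ¬D, ¬F, ∀s.¬B} — a ∉ (¬F ⊓ D) possible
2. Hence a : (¬F ⊓ D): not entailed.

No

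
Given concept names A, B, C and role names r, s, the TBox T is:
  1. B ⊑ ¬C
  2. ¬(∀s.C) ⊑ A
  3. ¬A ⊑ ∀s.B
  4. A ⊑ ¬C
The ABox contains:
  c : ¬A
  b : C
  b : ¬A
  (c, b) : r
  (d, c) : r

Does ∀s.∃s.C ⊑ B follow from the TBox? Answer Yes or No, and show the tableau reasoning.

1. ∀s.∃s.C ⊑ B  ⇔  (∀s.∃s.C ⊓ ¬B) unsat w.r.t. T
   open: L(x₀) ⊇ {A, ¬B, ¬C, ∀s.∃s.C}
2. Hence ∀s.∃s.C ⊑ B: not entailed.

No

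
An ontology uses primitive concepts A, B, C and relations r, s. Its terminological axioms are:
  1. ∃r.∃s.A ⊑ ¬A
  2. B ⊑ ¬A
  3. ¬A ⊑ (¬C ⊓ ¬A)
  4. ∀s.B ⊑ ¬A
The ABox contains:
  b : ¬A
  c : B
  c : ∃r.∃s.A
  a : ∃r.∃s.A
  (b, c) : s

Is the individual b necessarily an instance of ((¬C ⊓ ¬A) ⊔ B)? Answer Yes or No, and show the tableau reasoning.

1. b : ((¬C ⊓ ¬A) ⊔ B)?  L(b) = {¬A} ∪ {((C ⊔ A) ⊓ ¬B)}
   clash {A, ¬A} at b — b ∈ ((¬C ⊓ ¬A) ⊔ B)
2. Hence b : ((¬C ⊓ ¬A) ⊔ B): entailed.

Yes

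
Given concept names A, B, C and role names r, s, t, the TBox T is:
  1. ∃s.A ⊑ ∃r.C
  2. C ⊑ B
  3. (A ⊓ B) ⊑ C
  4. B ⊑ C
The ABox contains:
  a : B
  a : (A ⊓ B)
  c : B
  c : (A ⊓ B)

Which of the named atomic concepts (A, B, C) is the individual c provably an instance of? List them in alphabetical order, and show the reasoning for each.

1. c : A?  L(c) = {B, (A ⊓ B)} ∪ {¬A}
   clash {A, ¬A} at c — c ∈ A
2. c : B?  L(c) = {B, (A ⊓ B)} ∪ {¬B}
   clash {B, ¬B} at c — c ∈ B
3. c : C?  L(c) = {B, (A ⊓ B)} ∪ {¬C}
   clash {C, ¬C} at c — c ∈ C
4. Entailed for c: {A, B, C}

{A, B, C}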